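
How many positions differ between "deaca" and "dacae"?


Comparing "deaca" and "dacae" position by position:
  Position 0: 'd' vs 'd' => same
  Position 1: 'e' vs 'a' => DIFFER
  Position 2: 'a' vs 'c' => DIFFER
  Position 3: 'c' vs 'a' => DIFFER
  Position 4: 'a' vs 'e' => DIFFER
Positions that differ: 4

4


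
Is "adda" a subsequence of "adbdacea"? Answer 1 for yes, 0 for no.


Check if "adda" is a subsequence of "adbdacea"
Greedy scan:
  Position 0 ('a'): matches sub[0] = 'a'
  Position 1 ('d'): matches sub[1] = 'd'
  Position 2 ('b'): no match needed
  Position 3 ('d'): matches sub[2] = 'd'
  Position 4 ('a'): matches sub[3] = 'a'
  Position 5 ('c'): no match needed
  Position 6 ('e'): no match needed
  Position 7 ('a'): no match needed
All 4 characters matched => is a subsequence

1


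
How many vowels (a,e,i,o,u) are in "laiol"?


Input: laiol
Checking each character:
  'l' at position 0: consonant
  'a' at position 1: vowel (running total: 1)
  'i' at position 2: vowel (running total: 2)
  'o' at position 3: vowel (running total: 3)
  'l' at position 4: consonant
Total vowels: 3

3


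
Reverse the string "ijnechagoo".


Input: ijnechagoo
Reading characters right to left:
  Position 9: 'o'
  Position 8: 'o'
  Position 7: 'g'
  Position 6: 'a'
  Position 5: 'h'
  Position 4: 'c'
  Position 3: 'e'
  Position 2: 'n'
  Position 1: 'j'
  Position 0: 'i'
Reversed: oogahcenji

oogahcenji


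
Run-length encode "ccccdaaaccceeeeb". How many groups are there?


Input: ccccdaaaccceeeeb
Scanning for consecutive runs:
  Group 1: 'c' x 4 (positions 0-3)
  Group 2: 'd' x 1 (positions 4-4)
  Group 3: 'a' x 3 (positions 5-7)
  Group 4: 'c' x 3 (positions 8-10)
  Group 5: 'e' x 4 (positions 11-14)
  Group 6: 'b' x 1 (positions 15-15)
Total groups: 6

6


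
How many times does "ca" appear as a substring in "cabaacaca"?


Searching for "ca" in "cabaacaca"
Scanning each position:
  Position 0: "ca" => MATCH
  Position 1: "ab" => no
  Position 2: "ba" => no
  Position 3: "aa" => no
  Position 4: "ac" => no
  Position 5: "ca" => MATCH
  Position 6: "ac" => no
  Position 7: "ca" => MATCH
Total occurrences: 3

3


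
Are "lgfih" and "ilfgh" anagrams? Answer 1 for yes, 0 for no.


Strings: "lgfih", "ilfgh"
Sorted first:  fghil
Sorted second: fghil
Sorted forms match => anagrams

1


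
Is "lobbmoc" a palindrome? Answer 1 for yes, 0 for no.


Input: lobbmoc
Reversed: combbol
  Compare pos 0 ('l') with pos 6 ('c'): MISMATCH
  Compare pos 1 ('o') with pos 5 ('o'): match
  Compare pos 2 ('b') with pos 4 ('m'): MISMATCH
Result: not a palindrome

0


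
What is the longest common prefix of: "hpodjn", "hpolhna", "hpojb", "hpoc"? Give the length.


Words: hpodjn, hpolhna, hpojb, hpoc
  Position 0: all 'h' => match
  Position 1: all 'p' => match
  Position 2: all 'o' => match
  Position 3: ('d', 'l', 'j', 'c') => mismatch, stop
LCP = "hpo" (length 3)

3


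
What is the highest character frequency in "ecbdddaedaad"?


Input: ecbdddaedaad
Character counts:
  'a': 3
  'b': 1
  'c': 1
  'd': 5
  'e': 2
Maximum frequency: 5

5


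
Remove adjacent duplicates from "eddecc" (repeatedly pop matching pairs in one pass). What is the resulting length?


Input: eddecc
Stack-based adjacent duplicate removal:
  Read 'e': push. Stack: e
  Read 'd': push. Stack: ed
  Read 'd': matches stack top 'd' => pop. Stack: e
  Read 'e': matches stack top 'e' => pop. Stack: (empty)
  Read 'c': push. Stack: c
  Read 'c': matches stack top 'c' => pop. Stack: (empty)
Final stack: "" (length 0)

0


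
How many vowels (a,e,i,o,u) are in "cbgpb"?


Input: cbgpb
Checking each character:
  'c' at position 0: consonant
  'b' at position 1: consonant
  'g' at position 2: consonant
  'p' at position 3: consonant
  'b' at position 4: consonant
Total vowels: 0

0


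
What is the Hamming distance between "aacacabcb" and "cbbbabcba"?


Comparing "aacacabcb" and "cbbbabcba" position by position:
  Position 0: 'a' vs 'c' => differ
  Position 1: 'a' vs 'b' => differ
  Position 2: 'c' vs 'b' => differ
  Position 3: 'a' vs 'b' => differ
  Position 4: 'c' vs 'a' => differ
  Position 5: 'a' vs 'b' => differ
  Position 6: 'b' vs 'c' => differ
  Position 7: 'c' vs 'b' => differ
  Position 8: 'b' vs 'a' => differ
Total differences (Hamming distance): 9

9


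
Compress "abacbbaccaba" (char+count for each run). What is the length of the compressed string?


Input: abacbbaccaba
Runs:
  'a' x 1 => "a1"
  'b' x 1 => "b1"
  'a' x 1 => "a1"
  'c' x 1 => "c1"
  'b' x 2 => "b2"
  'a' x 1 => "a1"
  'c' x 2 => "c2"
  'a' x 1 => "a1"
  'b' x 1 => "b1"
  'a' x 1 => "a1"
Compressed: "a1b1a1c1b2a1c2a1b1a1"
Compressed length: 20

20


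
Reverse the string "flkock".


Input: flkock
Reading characters right to left:
  Position 5: 'k'
  Position 4: 'c'
  Position 3: 'o'
  Position 2: 'k'
  Position 1: 'l'
  Position 0: 'f'
Reversed: kcoklf

kcoklf


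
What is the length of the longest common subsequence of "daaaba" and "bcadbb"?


LCS of "daaaba" and "bcadbb"
DP table:
           b    c    a    d    b    b
      0    0    0    0    0    0    0
  d   0    0    0    0    1    1    1
  a   0    0    0    1    1    1    1
  a   0    0    0    1    1    1    1
  a   0    0    0    1    1    1    1
  b   0    1    1    1    1    2    2
  a   0    1    1    2    2    2    2
LCS length = dp[6][6] = 2

2


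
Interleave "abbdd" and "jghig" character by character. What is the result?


Interleaving "abbdd" and "jghig":
  Position 0: 'a' from first, 'j' from second => "aj"
  Position 1: 'b' from first, 'g' from second => "bg"
  Position 2: 'b' from first, 'h' from second => "bh"
  Position 3: 'd' from first, 'i' from second => "di"
  Position 4: 'd' from first, 'g' from second => "dg"
Result: ajbgbhdidg

ajbgbhdidg


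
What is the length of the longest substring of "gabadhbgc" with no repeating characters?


Input: "gabadhbgc"
Sliding window (track last position of each char):
  Position 0 ('g'): window [0,0] length 1 -- new best
  Position 1 ('a'): window [0,1] length 2 -- new best
  Position 2 ('b'): window [0,2] length 3 -- new best
  Position 3 ('a'): repeat (last at 1), move window start to 2
  Position 3 ('a'): window [2,3] length 2
  Position 4 ('d'): window [2,4] length 3
  Position 5 ('h'): window [2,5] length 4 -- new best
  Position 6 ('b'): repeat (last at 2), move window start to 3
  Position 6 ('b'): window [3,6] length 4
  Position 7 ('g'): window [3,7] length 5 -- new best
  Position 8 ('c'): window [3,8] length 6 -- new best
Longest substring with no repeats: "adhbgc" with length 6

6


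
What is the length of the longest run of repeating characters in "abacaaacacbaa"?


Input: "abacaaacacbaa"
Scanning for longest run:
  Position 1 ('b'): new char, reset run to 1
  Position 2 ('a'): new char, reset run to 1
  Position 3 ('c'): new char, reset run to 1
  Position 4 ('a'): new char, reset run to 1
  Position 5 ('a'): continues run of 'a', length=2
  Position 6 ('a'): continues run of 'a', length=3
  Position 7 ('c'): new char, reset run to 1
  Position 8 ('a'): new char, reset run to 1
  Position 9 ('c'): new char, reset run to 1
  Position 10 ('b'): new char, reset run to 1
  Position 11 ('a'): new char, reset run to 1
  Position 12 ('a'): continues run of 'a', length=2
Longest run: 'a' with length 3

3


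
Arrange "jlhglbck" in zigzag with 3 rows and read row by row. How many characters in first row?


Zigzag "jlhglbck" into 3 rows:
Placing characters:
  'j' => row 0
  'l' => row 1
  'h' => row 2
  'g' => row 1
  'l' => row 0
  'b' => row 1
  'c' => row 2
  'k' => row 1
Rows:
  Row 0: "jl"
  Row 1: "lgbk"
  Row 2: "hc"
First row length: 2

2


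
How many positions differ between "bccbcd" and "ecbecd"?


Comparing "bccbcd" and "ecbecd" position by position:
  Position 0: 'b' vs 'e' => DIFFER
  Position 1: 'c' vs 'c' => same
  Position 2: 'c' vs 'b' => DIFFER
  Position 3: 'b' vs 'e' => DIFFER
  Position 4: 'c' vs 'c' => same
  Position 5: 'd' vs 'd' => same
Positions that differ: 3

3


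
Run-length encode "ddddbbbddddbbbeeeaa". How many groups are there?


Input: ddddbbbddddbbbeeeaa
Scanning for consecutive runs:
  Group 1: 'd' x 4 (positions 0-3)
  Group 2: 'b' x 3 (positions 4-6)
  Group 3: 'd' x 4 (positions 7-10)
  Group 4: 'b' x 3 (positions 11-13)
  Group 5: 'e' x 3 (positions 14-16)
  Group 6: 'a' x 2 (positions 17-18)
Total groups: 6

6


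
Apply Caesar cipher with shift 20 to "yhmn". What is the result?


Caesar cipher: shift "yhmn" by 20
  'y' (pos 24) + 20 = pos 18 = 's'
  'h' (pos 7) + 20 = pos 1 = 'b'
  'm' (pos 12) + 20 = pos 6 = 'g'
  'n' (pos 13) + 20 = pos 7 = 'h'
Result: sbgh

sbgh


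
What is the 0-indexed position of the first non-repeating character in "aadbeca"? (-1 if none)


Input: aadbeca
Character frequencies:
  'a': 3
  'b': 1
  'c': 1
  'd': 1
  'e': 1
Scanning left to right for freq == 1:
  Position 0 ('a'): freq=3, skip
  Position 1 ('a'): freq=3, skip
  Position 2 ('d'): unique! => answer = 2

2


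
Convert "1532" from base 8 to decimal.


Input: "1532" in base 8
Positional expansion:
  Digit '1' (value 1) x 8^3 = 512
  Digit '5' (value 5) x 8^2 = 320
  Digit '3' (value 3) x 8^1 = 24
  Digit '2' (value 2) x 8^0 = 2
Sum = 858

858


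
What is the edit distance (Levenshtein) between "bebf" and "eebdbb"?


Computing edit distance: "bebf" -> "eebdbb"
DP table:
           e    e    b    d    b    b
      0    1    2    3    4    5    6
  b   1    1    2    2    3    4    5
  e   2    1    1    2    3    4    5
  b   3    2    2    1    2    3    4
  f   4    3    3    2    2    3    4
Edit distance = dp[4][6] = 4

4


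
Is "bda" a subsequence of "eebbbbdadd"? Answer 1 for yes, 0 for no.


Check if "bda" is a subsequence of "eebbbbdadd"
Greedy scan:
  Position 0 ('e'): no match needed
  Position 1 ('e'): no match needed
  Position 2 ('b'): matches sub[0] = 'b'
  Position 3 ('b'): no match needed
  Position 4 ('b'): no match needed
  Position 5 ('b'): no match needed
  Position 6 ('d'): matches sub[1] = 'd'
  Position 7 ('a'): matches sub[2] = 'a'
  Position 8 ('d'): no match needed
  Position 9 ('d'): no match needed
All 3 characters matched => is a subsequence

1


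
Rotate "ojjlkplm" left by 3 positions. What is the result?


Input: "ojjlkplm", rotate left by 3
First 3 characters: "ojj"
Remaining characters: "lkplm"
Concatenate remaining + first: "lkplm" + "ojj" = "lkplmojj"

lkplmojj


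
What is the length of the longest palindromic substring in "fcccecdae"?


Input: "fcccecdae"
Checking substrings for palindromes:
  [1:4] "ccc" (len 3) => palindrome
  [3:6] "cec" (len 3) => palindrome
  [1:3] "cc" (len 2) => palindrome
  [2:4] "cc" (len 2) => palindrome
Longest palindromic substring: "ccc" with length 3

3


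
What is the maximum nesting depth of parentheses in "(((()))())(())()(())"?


Input: "(((()))())(())()(())"
Tracking depth:
  Position 0 '(': depth becomes 1
  Position 1 '(': depth becomes 2
  Position 2 '(': depth becomes 3
  Position 3 '(': depth becomes 4
  Position 4 ')': depth becomes 3
  Position 5 ')': depth becomes 2
  Position 6 ')': depth becomes 1
  Position 7 '(': depth becomes 2
  Position 8 ')': depth becomes 1
  Position 9 ')': depth becomes 0
  Position 10 '(': depth becomes 1
  Position 11 '(': depth becomes 2
  Position 12 ')': depth becomes 1
  Position 13 ')': depth becomes 0
  Position 14 '(': depth becomes 1
  Position 15 ')': depth becomes 0
  Position 16 '(': depth becomes 1
  Position 17 '(': depth becomes 2
  Position 18 ')': depth becomes 1
  Position 19 ')': depth becomes 0
Maximum depth reached: 4

4


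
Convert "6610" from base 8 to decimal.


Input: "6610" in base 8
Positional expansion:
  Digit '6' (value 6) x 8^3 = 3072
  Digit '6' (value 6) x 8^2 = 384
  Digit '1' (value 1) x 8^1 = 8
  Digit '0' (value 0) x 8^0 = 0
Sum = 3464

3464


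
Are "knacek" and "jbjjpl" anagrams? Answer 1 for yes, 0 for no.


Strings: "knacek", "jbjjpl"
Sorted first:  acekkn
Sorted second: bjjjlp
Differ at position 0: 'a' vs 'b' => not anagrams

0


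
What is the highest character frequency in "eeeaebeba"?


Input: eeeaebeba
Character counts:
  'a': 2
  'b': 2
  'e': 5
Maximum frequency: 5

5


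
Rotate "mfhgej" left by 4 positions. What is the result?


Input: "mfhgej", rotate left by 4
First 4 characters: "mfhg"
Remaining characters: "ej"
Concatenate remaining + first: "ej" + "mfhg" = "ejmfhg"

ejmfhg


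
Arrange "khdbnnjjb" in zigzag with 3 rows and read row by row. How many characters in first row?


Zigzag "khdbnnjjb" into 3 rows:
Placing characters:
  'k' => row 0
  'h' => row 1
  'd' => row 2
  'b' => row 1
  'n' => row 0
  'n' => row 1
  'j' => row 2
  'j' => row 1
  'b' => row 0
Rows:
  Row 0: "knb"
  Row 1: "hbnj"
  Row 2: "dj"
First row length: 3

3


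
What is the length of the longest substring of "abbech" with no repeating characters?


Input: "abbech"
Sliding window (track last position of each char):
  Position 0 ('a'): window [0,0] length 1 -- new best
  Position 1 ('b'): window [0,1] length 2 -- new best
  Position 2 ('b'): repeat (last at 1), move window start to 2
  Position 2 ('b'): window [2,2] length 1
  Position 3 ('e'): window [2,3] length 2
  Position 4 ('c'): window [2,4] length 3 -- new best
  Position 5 ('h'): window [2,5] length 4 -- new best
Longest substring with no repeats: "bech" with length 4

4


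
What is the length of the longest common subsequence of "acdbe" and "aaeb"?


LCS of "acdbe" and "aaeb"
DP table:
           a    a    e    b
      0    0    0    0    0
  a   0    1    1    1    1
  c   0    1    1    1    1
  d   0    1    1    1    1
  b   0    1    1    1    2
  e   0    1    1    2    2
LCS length = dp[5][4] = 2

2


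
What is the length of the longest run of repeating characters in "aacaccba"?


Input: "aacaccba"
Scanning for longest run:
  Position 1 ('a'): continues run of 'a', length=2
  Position 2 ('c'): new char, reset run to 1
  Position 3 ('a'): new char, reset run to 1
  Position 4 ('c'): new char, reset run to 1
  Position 5 ('c'): continues run of 'c', length=2
  Position 6 ('b'): new char, reset run to 1
  Position 7 ('a'): new char, reset run to 1
Longest run: 'a' with length 2

2


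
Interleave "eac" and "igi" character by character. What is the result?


Interleaving "eac" and "igi":
  Position 0: 'e' from first, 'i' from second => "ei"
  Position 1: 'a' from first, 'g' from second => "ag"
  Position 2: 'c' from first, 'i' from second => "ci"
Result: eiagci

eiagci


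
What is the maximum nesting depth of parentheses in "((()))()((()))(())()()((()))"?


Input: "((()))()((()))(())()()((()))"
Tracking depth:
  Position 0 '(': depth becomes 1
  Position 1 '(': depth becomes 2
  Position 2 '(': depth becomes 3
  Position 3 ')': depth becomes 2
  Position 4 ')': depth becomes 1
  Position 5 ')': depth becomes 0
  Position 6 '(': depth becomes 1
  Position 7 ')': depth becomes 0
  Position 8 '(': depth becomes 1
  Position 9 '(': depth becomes 2
  Position 10 '(': depth becomes 3
  Position 11 ')': depth becomes 2
  Position 12 ')': depth becomes 1
  Position 13 ')': depth becomes 0
  Position 14 '(': depth becomes 1
  Position 15 '(': depth becomes 2
  Position 16 ')': depth becomes 1
  Position 17 ')': depth becomes 0
  Position 18 '(': depth becomes 1
  Position 19 ')': depth becomes 0
  Position 20 '(': depth becomes 1
  Position 21 ')': depth becomes 0
  Position 22 '(': depth becomes 1
  Position 23 '(': depth becomes 2
  Position 24 '(': depth becomes 3
  Position 25 ')': depth becomes 2
  Position 26 ')': depth becomes 1
  Position 27 ')': depth becomes 0
Maximum depth reached: 3

3


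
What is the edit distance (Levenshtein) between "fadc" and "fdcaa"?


Computing edit distance: "fadc" -> "fdcaa"
DP table:
           f    d    c    a    a
      0    1    2    3    4    5
  f   1    0    1    2    3    4
  a   2    1    1    2    2    3
  d   3    2    1    2    3    3
  c   4    3    2    1    2    3
Edit distance = dp[4][5] = 3

3


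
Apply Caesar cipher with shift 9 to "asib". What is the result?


Caesar cipher: shift "asib" by 9
  'a' (pos 0) + 9 = pos 9 = 'j'
  's' (pos 18) + 9 = pos 1 = 'b'
  'i' (pos 8) + 9 = pos 17 = 'r'
  'b' (pos 1) + 9 = pos 10 = 'k'
Result: jbrk

jbrk


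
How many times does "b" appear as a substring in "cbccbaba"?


Searching for "b" in "cbccbaba"
Scanning each position:
  Position 0: "c" => no
  Position 1: "b" => MATCH
  Position 2: "c" => no
  Position 3: "c" => no
  Position 4: "b" => MATCH
  Position 5: "a" => no
  Position 6: "b" => MATCH
  Position 7: "a" => no
Total occurrences: 3

3


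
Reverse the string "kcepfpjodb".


Input: kcepfpjodb
Reading characters right to left:
  Position 9: 'b'
  Position 8: 'd'
  Position 7: 'o'
  Position 6: 'j'
  Position 5: 'p'
  Position 4: 'f'
  Position 3: 'p'
  Position 2: 'e'
  Position 1: 'c'
  Position 0: 'k'
Reversed: bdojpfpeck

bdojpfpeck


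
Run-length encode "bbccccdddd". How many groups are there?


Input: bbccccdddd
Scanning for consecutive runs:
  Group 1: 'b' x 2 (positions 0-1)
  Group 2: 'c' x 4 (positions 2-5)
  Group 3: 'd' x 4 (positions 6-9)
Total groups: 3

3


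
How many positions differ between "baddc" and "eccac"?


Comparing "baddc" and "eccac" position by position:
  Position 0: 'b' vs 'e' => DIFFER
  Position 1: 'a' vs 'c' => DIFFER
  Position 2: 'd' vs 'c' => DIFFER
  Position 3: 'd' vs 'a' => DIFFER
  Position 4: 'c' vs 'c' => same
Positions that differ: 4

4


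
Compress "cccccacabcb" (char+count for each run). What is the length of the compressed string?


Input: cccccacabcb
Runs:
  'c' x 5 => "c5"
  'a' x 1 => "a1"
  'c' x 1 => "c1"
  'a' x 1 => "a1"
  'b' x 1 => "b1"
  'c' x 1 => "c1"
  'b' x 1 => "b1"
Compressed: "c5a1c1a1b1c1b1"
Compressed length: 14

14


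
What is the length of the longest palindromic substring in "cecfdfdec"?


Input: "cecfdfdec"
Checking substrings for palindromes:
  [0:3] "cec" (len 3) => palindrome
  [3:6] "fdf" (len 3) => palindrome
  [4:7] "dfd" (len 3) => palindrome
Longest palindromic substring: "cec" with length 3

3


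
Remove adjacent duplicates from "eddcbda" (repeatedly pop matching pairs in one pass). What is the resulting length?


Input: eddcbda
Stack-based adjacent duplicate removal:
  Read 'e': push. Stack: e
  Read 'd': push. Stack: ed
  Read 'd': matches stack top 'd' => pop. Stack: e
  Read 'c': push. Stack: ec
  Read 'b': push. Stack: ecb
  Read 'd': push. Stack: ecbd
  Read 'a': push. Stack: ecbda
Final stack: "ecbda" (length 5)

5


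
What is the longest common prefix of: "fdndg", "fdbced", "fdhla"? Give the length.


Words: fdndg, fdbced, fdhla
  Position 0: all 'f' => match
  Position 1: all 'd' => match
  Position 2: ('n', 'b', 'h') => mismatch, stop
LCP = "fd" (length 2)

2


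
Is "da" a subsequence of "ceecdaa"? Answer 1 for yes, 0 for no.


Check if "da" is a subsequence of "ceecdaa"
Greedy scan:
  Position 0 ('c'): no match needed
  Position 1 ('e'): no match needed
  Position 2 ('e'): no match needed
  Position 3 ('c'): no match needed
  Position 4 ('d'): matches sub[0] = 'd'
  Position 5 ('a'): matches sub[1] = 'a'
  Position 6 ('a'): no match needed
All 2 characters matched => is a subsequence

1


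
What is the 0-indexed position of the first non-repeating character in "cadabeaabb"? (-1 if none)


Input: cadabeaabb
Character frequencies:
  'a': 4
  'b': 3
  'c': 1
  'd': 1
  'e': 1
Scanning left to right for freq == 1:
  Position 0 ('c'): unique! => answer = 0

0


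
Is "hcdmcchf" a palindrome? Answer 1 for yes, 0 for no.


Input: hcdmcchf
Reversed: fhccmdch
  Compare pos 0 ('h') with pos 7 ('f'): MISMATCH
  Compare pos 1 ('c') with pos 6 ('h'): MISMATCH
  Compare pos 2 ('d') with pos 5 ('c'): MISMATCH
  Compare pos 3 ('m') with pos 4 ('c'): MISMATCH
Result: not a palindrome

0


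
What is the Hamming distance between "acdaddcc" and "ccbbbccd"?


Comparing "acdaddcc" and "ccbbbccd" position by position:
  Position 0: 'a' vs 'c' => differ
  Position 1: 'c' vs 'c' => same
  Position 2: 'd' vs 'b' => differ
  Position 3: 'a' vs 'b' => differ
  Position 4: 'd' vs 'b' => differ
  Position 5: 'd' vs 'c' => differ
  Position 6: 'c' vs 'c' => same
  Position 7: 'c' vs 'd' => differ
Total differences (Hamming distance): 6

6


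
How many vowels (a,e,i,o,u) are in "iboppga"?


Input: iboppga
Checking each character:
  'i' at position 0: vowel (running total: 1)
  'b' at position 1: consonant
  'o' at position 2: vowel (running total: 2)
  'p' at position 3: consonant
  'p' at position 4: consonant
  'g' at position 5: consonant
  'a' at position 6: vowel (running total: 3)
Total vowels: 3

3


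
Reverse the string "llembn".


Input: llembn
Reading characters right to left:
  Position 5: 'n'
  Position 4: 'b'
  Position 3: 'm'
  Position 2: 'e'
  Position 1: 'l'
  Position 0: 'l'
Reversed: nbmell

nbmell


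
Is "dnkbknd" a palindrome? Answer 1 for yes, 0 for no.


Input: dnkbknd
Reversed: dnkbknd
  Compare pos 0 ('d') with pos 6 ('d'): match
  Compare pos 1 ('n') with pos 5 ('n'): match
  Compare pos 2 ('k') with pos 4 ('k'): match
Result: palindrome

1


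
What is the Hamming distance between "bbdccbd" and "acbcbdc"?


Comparing "bbdccbd" and "acbcbdc" position by position:
  Position 0: 'b' vs 'a' => differ
  Position 1: 'b' vs 'c' => differ
  Position 2: 'd' vs 'b' => differ
  Position 3: 'c' vs 'c' => same
  Position 4: 'c' vs 'b' => differ
  Position 5: 'b' vs 'd' => differ
  Position 6: 'd' vs 'c' => differ
Total differences (Hamming distance): 6

6


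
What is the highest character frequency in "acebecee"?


Input: acebecee
Character counts:
  'a': 1
  'b': 1
  'c': 2
  'e': 4
Maximum frequency: 4

4


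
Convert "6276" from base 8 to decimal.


Input: "6276" in base 8
Positional expansion:
  Digit '6' (value 6) x 8^3 = 3072
  Digit '2' (value 2) x 8^2 = 128
  Digit '7' (value 7) x 8^1 = 56
  Digit '6' (value 6) x 8^0 = 6
Sum = 3262

3262


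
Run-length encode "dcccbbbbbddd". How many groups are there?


Input: dcccbbbbbddd
Scanning for consecutive runs:
  Group 1: 'd' x 1 (positions 0-0)
  Group 2: 'c' x 3 (positions 1-3)
  Group 3: 'b' x 5 (positions 4-8)
  Group 4: 'd' x 3 (positions 9-11)
Total groups: 4

4


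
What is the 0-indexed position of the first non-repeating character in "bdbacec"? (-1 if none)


Input: bdbacec
Character frequencies:
  'a': 1
  'b': 2
  'c': 2
  'd': 1
  'e': 1
Scanning left to right for freq == 1:
  Position 0 ('b'): freq=2, skip
  Position 1 ('d'): unique! => answer = 1

1


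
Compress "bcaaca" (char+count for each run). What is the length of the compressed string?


Input: bcaaca
Runs:
  'b' x 1 => "b1"
  'c' x 1 => "c1"
  'a' x 2 => "a2"
  'c' x 1 => "c1"
  'a' x 1 => "a1"
Compressed: "b1c1a2c1a1"
Compressed length: 10

10


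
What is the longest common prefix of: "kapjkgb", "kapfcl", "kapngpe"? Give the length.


Words: kapjkgb, kapfcl, kapngpe
  Position 0: all 'k' => match
  Position 1: all 'a' => match
  Position 2: all 'p' => match
  Position 3: ('j', 'f', 'n') => mismatch, stop
LCP = "kap" (length 3)

3


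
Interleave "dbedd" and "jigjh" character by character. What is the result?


Interleaving "dbedd" and "jigjh":
  Position 0: 'd' from first, 'j' from second => "dj"
  Position 1: 'b' from first, 'i' from second => "bi"
  Position 2: 'e' from first, 'g' from second => "eg"
  Position 3: 'd' from first, 'j' from second => "dj"
  Position 4: 'd' from first, 'h' from second => "dh"
Result: djbiegdjdh

djbiegdjdh


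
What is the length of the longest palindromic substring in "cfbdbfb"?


Input: "cfbdbfb"
Checking substrings for palindromes:
  [1:6] "fbdbf" (len 5) => palindrome
  [2:5] "bdb" (len 3) => palindrome
  [4:7] "bfb" (len 3) => palindrome
Longest palindromic substring: "fbdbf" with length 5

5


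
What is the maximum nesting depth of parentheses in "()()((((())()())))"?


Input: "()()((((())()())))"
Tracking depth:
  Position 0 '(': depth becomes 1
  Position 1 ')': depth becomes 0
  Position 2 '(': depth becomes 1
  Position 3 ')': depth becomes 0
  Position 4 '(': depth becomes 1
  Position 5 '(': depth becomes 2
  Position 6 '(': depth becomes 3
  Position 7 '(': depth becomes 4
  Position 8 '(': depth becomes 5
  Position 9 ')': depth becomes 4
  Position 10 ')': depth becomes 3
  Position 11 '(': depth becomes 4
  Position 12 ')': depth becomes 3
  Position 13 '(': depth becomes 4
  Position 14 ')': depth becomes 3
  Position 15 ')': depth becomes 2
  Position 16 ')': depth becomes 1
  Position 17 ')': depth becomes 0
Maximum depth reached: 5

5


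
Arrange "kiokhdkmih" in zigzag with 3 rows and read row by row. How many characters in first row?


Zigzag "kiokhdkmih" into 3 rows:
Placing characters:
  'k' => row 0
  'i' => row 1
  'o' => row 2
  'k' => row 1
  'h' => row 0
  'd' => row 1
  'k' => row 2
  'm' => row 1
  'i' => row 0
  'h' => row 1
Rows:
  Row 0: "khi"
  Row 1: "ikdmh"
  Row 2: "ok"
First row length: 3

3


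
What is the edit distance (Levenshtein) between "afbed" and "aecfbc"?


Computing edit distance: "afbed" -> "aecfbc"
DP table:
           a    e    c    f    b    c
      0    1    2    3    4    5    6
  a   1    0    1    2    3    4    5
  f   2    1    1    2    2    3    4
  b   3    2    2    2    3    2    3
  e   4    3    2    3    3    3    3
  d   5    4    3    3    4    4    4
Edit distance = dp[5][6] = 4

4


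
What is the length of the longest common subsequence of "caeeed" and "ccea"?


LCS of "caeeed" and "ccea"
DP table:
           c    c    e    a
      0    0    0    0    0
  c   0    1    1    1    1
  a   0    1    1    1    2
  e   0    1    1    2    2
  e   0    1    1    2    2
  e   0    1    1    2    2
  d   0    1    1    2    2
LCS length = dp[6][4] = 2

2


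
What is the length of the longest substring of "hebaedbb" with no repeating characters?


Input: "hebaedbb"
Sliding window (track last position of each char):
  Position 0 ('h'): window [0,0] length 1 -- new best
  Position 1 ('e'): window [0,1] length 2 -- new best
  Position 2 ('b'): window [0,2] length 3 -- new best
  Position 3 ('a'): window [0,3] length 4 -- new best
  Position 4 ('e'): repeat (last at 1), move window start to 2
  Position 4 ('e'): window [2,4] length 3
  Position 5 ('d'): window [2,5] length 4
  Position 6 ('b'): repeat (last at 2), move window start to 3
  Position 6 ('b'): window [3,6] length 4
  Position 7 ('b'): repeat (last at 6), move window start to 7
  Position 7 ('b'): window [7,7] length 1
Longest substring with no repeats: "heba" with length 4

4


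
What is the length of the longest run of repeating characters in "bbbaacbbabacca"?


Input: "bbbaacbbabacca"
Scanning for longest run:
  Position 1 ('b'): continues run of 'b', length=2
  Position 2 ('b'): continues run of 'b', length=3
  Position 3 ('a'): new char, reset run to 1
  Position 4 ('a'): continues run of 'a', length=2
  Position 5 ('c'): new char, reset run to 1
  Position 6 ('b'): new char, reset run to 1
  Position 7 ('b'): continues run of 'b', length=2
  Position 8 ('a'): new char, reset run to 1
  Position 9 ('b'): new char, reset run to 1
  Position 10 ('a'): new char, reset run to 1
  Position 11 ('c'): new char, reset run to 1
  Position 12 ('c'): continues run of 'c', length=2
  Position 13 ('a'): new char, reset run to 1
Longest run: 'b' with length 3

3


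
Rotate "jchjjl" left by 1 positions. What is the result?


Input: "jchjjl", rotate left by 1
First 1 characters: "j"
Remaining characters: "chjjl"
Concatenate remaining + first: "chjjl" + "j" = "chjjlj"

chjjlj


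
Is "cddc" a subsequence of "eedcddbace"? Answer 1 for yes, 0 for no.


Check if "cddc" is a subsequence of "eedcddbace"
Greedy scan:
  Position 0 ('e'): no match needed
  Position 1 ('e'): no match needed
  Position 2 ('d'): no match needed
  Position 3 ('c'): matches sub[0] = 'c'
  Position 4 ('d'): matches sub[1] = 'd'
  Position 5 ('d'): matches sub[2] = 'd'
  Position 6 ('b'): no match needed
  Position 7 ('a'): no match needed
  Position 8 ('c'): matches sub[3] = 'c'
  Position 9 ('e'): no match needed
All 4 characters matched => is a subsequence

1


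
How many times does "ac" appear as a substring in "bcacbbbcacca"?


Searching for "ac" in "bcacbbbcacca"
Scanning each position:
  Position 0: "bc" => no
  Position 1: "ca" => no
  Position 2: "ac" => MATCH
  Position 3: "cb" => no
  Position 4: "bb" => no
  Position 5: "bb" => no
  Position 6: "bc" => no
  Position 7: "ca" => no
  Position 8: "ac" => MATCH
  Position 9: "cc" => no
  Position 10: "ca" => no
Total occurrences: 2

2


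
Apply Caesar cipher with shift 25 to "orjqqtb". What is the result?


Caesar cipher: shift "orjqqtb" by 25
  'o' (pos 14) + 25 = pos 13 = 'n'
  'r' (pos 17) + 25 = pos 16 = 'q'
  'j' (pos 9) + 25 = pos 8 = 'i'
  'q' (pos 16) + 25 = pos 15 = 'p'
  'q' (pos 16) + 25 = pos 15 = 'p'
  't' (pos 19) + 25 = pos 18 = 's'
  'b' (pos 1) + 25 = pos 0 = 'a'
Result: nqippsa

nqippsa


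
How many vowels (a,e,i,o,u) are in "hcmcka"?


Input: hcmcka
Checking each character:
  'h' at position 0: consonant
  'c' at position 1: consonant
  'm' at position 2: consonant
  'c' at position 3: consonant
  'k' at position 4: consonant
  'a' at position 5: vowel (running total: 1)
Total vowels: 1

1


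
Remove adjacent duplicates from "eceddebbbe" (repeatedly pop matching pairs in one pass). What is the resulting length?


Input: eceddebbbe
Stack-based adjacent duplicate removal:
  Read 'e': push. Stack: e
  Read 'c': push. Stack: ec
  Read 'e': push. Stack: ece
  Read 'd': push. Stack: eced
  Read 'd': matches stack top 'd' => pop. Stack: ece
  Read 'e': matches stack top 'e' => pop. Stack: ec
  Read 'b': push. Stack: ecb
  Read 'b': matches stack top 'b' => pop. Stack: ec
  Read 'b': push. Stack: ecb
  Read 'e': push. Stack: ecbe
Final stack: "ecbe" (length 4)

4


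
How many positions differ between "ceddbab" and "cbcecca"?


Comparing "ceddbab" and "cbcecca" position by position:
  Position 0: 'c' vs 'c' => same
  Position 1: 'e' vs 'b' => DIFFER
  Position 2: 'd' vs 'c' => DIFFER
  Position 3: 'd' vs 'e' => DIFFER
  Position 4: 'b' vs 'c' => DIFFER
  Position 5: 'a' vs 'c' => DIFFER
  Position 6: 'b' vs 'a' => DIFFER
Positions that differ: 6

6


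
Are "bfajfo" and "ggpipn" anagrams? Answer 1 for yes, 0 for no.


Strings: "bfajfo", "ggpipn"
Sorted first:  abffjo
Sorted second: gginpp
Differ at position 0: 'a' vs 'g' => not anagrams

0


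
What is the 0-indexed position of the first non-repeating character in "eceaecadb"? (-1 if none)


Input: eceaecadb
Character frequencies:
  'a': 2
  'b': 1
  'c': 2
  'd': 1
  'e': 3
Scanning left to right for freq == 1:
  Position 0 ('e'): freq=3, skip
  Position 1 ('c'): freq=2, skip
  Position 2 ('e'): freq=3, skip
  Position 3 ('a'): freq=2, skip
  Position 4 ('e'): freq=3, skip
  Position 5 ('c'): freq=2, skip
  Position 6 ('a'): freq=2, skip
  Position 7 ('d'): unique! => answer = 7

7


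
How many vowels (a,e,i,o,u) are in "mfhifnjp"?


Input: mfhifnjp
Checking each character:
  'm' at position 0: consonant
  'f' at position 1: consonant
  'h' at position 2: consonant
  'i' at position 3: vowel (running total: 1)
  'f' at position 4: consonant
  'n' at position 5: consonant
  'j' at position 6: consonant
  'p' at position 7: consonant
Total vowels: 1

1


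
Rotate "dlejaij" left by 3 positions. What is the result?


Input: "dlejaij", rotate left by 3
First 3 characters: "dle"
Remaining characters: "jaij"
Concatenate remaining + first: "jaij" + "dle" = "jaijdle"

jaijdle


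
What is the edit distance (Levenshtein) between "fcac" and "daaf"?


Computing edit distance: "fcac" -> "daaf"
DP table:
           d    a    a    f
      0    1    2    3    4
  f   1    1    2    3    3
  c   2    2    2    3    4
  a   3    3    2    2    3
  c   4    4    3    3    3
Edit distance = dp[4][4] = 3

3


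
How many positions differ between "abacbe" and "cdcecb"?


Comparing "abacbe" and "cdcecb" position by position:
  Position 0: 'a' vs 'c' => DIFFER
  Position 1: 'b' vs 'd' => DIFFER
  Position 2: 'a' vs 'c' => DIFFER
  Position 3: 'c' vs 'e' => DIFFER
  Position 4: 'b' vs 'c' => DIFFER
  Position 5: 'e' vs 'b' => DIFFER
Positions that differ: 6

6


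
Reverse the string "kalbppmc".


Input: kalbppmc
Reading characters right to left:
  Position 7: 'c'
  Position 6: 'm'
  Position 5: 'p'
  Position 4: 'p'
  Position 3: 'b'
  Position 2: 'l'
  Position 1: 'a'
  Position 0: 'k'
Reversed: cmppblak

cmppblak


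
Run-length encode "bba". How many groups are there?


Input: bba
Scanning for consecutive runs:
  Group 1: 'b' x 2 (positions 0-1)
  Group 2: 'a' x 1 (positions 2-2)
Total groups: 2

2


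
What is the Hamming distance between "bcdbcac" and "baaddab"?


Comparing "bcdbcac" and "baaddab" position by position:
  Position 0: 'b' vs 'b' => same
  Position 1: 'c' vs 'a' => differ
  Position 2: 'd' vs 'a' => differ
  Position 3: 'b' vs 'd' => differ
  Position 4: 'c' vs 'd' => differ
  Position 5: 'a' vs 'a' => same
  Position 6: 'c' vs 'b' => differ
Total differences (Hamming distance): 5

5


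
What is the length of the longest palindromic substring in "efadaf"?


Input: "efadaf"
Checking substrings for palindromes:
  [1:6] "fadaf" (len 5) => palindrome
  [2:5] "ada" (len 3) => palindrome
Longest palindromic substring: "fadaf" with length 5

5


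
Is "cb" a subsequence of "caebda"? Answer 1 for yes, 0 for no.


Check if "cb" is a subsequence of "caebda"
Greedy scan:
  Position 0 ('c'): matches sub[0] = 'c'
  Position 1 ('a'): no match needed
  Position 2 ('e'): no match needed
  Position 3 ('b'): matches sub[1] = 'b'
  Position 4 ('d'): no match needed
  Position 5 ('a'): no match needed
All 2 characters matched => is a subsequence

1


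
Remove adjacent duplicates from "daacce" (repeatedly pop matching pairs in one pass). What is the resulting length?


Input: daacce
Stack-based adjacent duplicate removal:
  Read 'd': push. Stack: d
  Read 'a': push. Stack: da
  Read 'a': matches stack top 'a' => pop. Stack: d
  Read 'c': push. Stack: dc
  Read 'c': matches stack top 'c' => pop. Stack: d
  Read 'e': push. Stack: de
Final stack: "de" (length 2)

2


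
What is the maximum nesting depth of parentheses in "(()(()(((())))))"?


Input: "(()(()(((())))))"
Tracking depth:
  Position 0 '(': depth becomes 1
  Position 1 '(': depth becomes 2
  Position 2 ')': depth becomes 1
  Position 3 '(': depth becomes 2
  Position 4 '(': depth becomes 3
  Position 5 ')': depth becomes 2
  Position 6 '(': depth becomes 3
  Position 7 '(': depth becomes 4
  Position 8 '(': depth becomes 5
  Position 9 '(': depth becomes 6
  Position 10 ')': depth becomes 5
  Position 11 ')': depth becomes 4
  Position 12 ')': depth becomes 3
  Position 13 ')': depth becomes 2
  Position 14 ')': depth becomes 1
  Position 15 ')': depth becomes 0
Maximum depth reached: 6

6


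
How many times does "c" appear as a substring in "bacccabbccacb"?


Searching for "c" in "bacccabbccacb"
Scanning each position:
  Position 0: "b" => no
  Position 1: "a" => no
  Position 2: "c" => MATCH
  Position 3: "c" => MATCH
  Position 4: "c" => MATCH
  Position 5: "a" => no
  Position 6: "b" => no
  Position 7: "b" => no
  Position 8: "c" => MATCH
  Position 9: "c" => MATCH
  Position 10: "a" => no
  Position 11: "c" => MATCH
  Position 12: "b" => no
Total occurrences: 6

6


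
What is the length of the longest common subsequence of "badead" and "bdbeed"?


LCS of "badead" and "bdbeed"
DP table:
           b    d    b    e    e    d
      0    0    0    0    0    0    0
  b   0    1    1    1    1    1    1
  a   0    1    1    1    1    1    1
  d   0    1    2    2    2    2    2
  e   0    1    2    2    3    3    3
  a   0    1    2    2    3    3    3
  d   0    1    2    2    3    3    4
LCS length = dp[6][6] = 4

4


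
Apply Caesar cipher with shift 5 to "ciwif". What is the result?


Caesar cipher: shift "ciwif" by 5
  'c' (pos 2) + 5 = pos 7 = 'h'
  'i' (pos 8) + 5 = pos 13 = 'n'
  'w' (pos 22) + 5 = pos 1 = 'b'
  'i' (pos 8) + 5 = pos 13 = 'n'
  'f' (pos 5) + 5 = pos 10 = 'k'
Result: hnbnk

hnbnk


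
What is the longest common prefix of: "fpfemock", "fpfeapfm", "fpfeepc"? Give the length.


Words: fpfemock, fpfeapfm, fpfeepc
  Position 0: all 'f' => match
  Position 1: all 'p' => match
  Position 2: all 'f' => match
  Position 3: all 'e' => match
  Position 4: ('m', 'a', 'e') => mismatch, stop
LCP = "fpfe" (length 4)

4


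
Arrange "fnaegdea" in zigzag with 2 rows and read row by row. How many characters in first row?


Zigzag "fnaegdea" into 2 rows:
Placing characters:
  'f' => row 0
  'n' => row 1
  'a' => row 0
  'e' => row 1
  'g' => row 0
  'd' => row 1
  'e' => row 0
  'a' => row 1
Rows:
  Row 0: "fage"
  Row 1: "neda"
First row length: 4

4


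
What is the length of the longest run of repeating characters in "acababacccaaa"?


Input: "acababacccaaa"
Scanning for longest run:
  Position 1 ('c'): new char, reset run to 1
  Position 2 ('a'): new char, reset run to 1
  Position 3 ('b'): new char, reset run to 1
  Position 4 ('a'): new char, reset run to 1
  Position 5 ('b'): new char, reset run to 1
  Position 6 ('a'): new char, reset run to 1
  Position 7 ('c'): new char, reset run to 1
  Position 8 ('c'): continues run of 'c', length=2
  Position 9 ('c'): continues run of 'c', length=3
  Position 10 ('a'): new char, reset run to 1
  Position 11 ('a'): continues run of 'a', length=2
  Position 12 ('a'): continues run of 'a', length=3
Longest run: 'c' with length 3

3


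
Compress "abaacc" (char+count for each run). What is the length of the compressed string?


Input: abaacc
Runs:
  'a' x 1 => "a1"
  'b' x 1 => "b1"
  'a' x 2 => "a2"
  'c' x 2 => "c2"
Compressed: "a1b1a2c2"
Compressed length: 8

8


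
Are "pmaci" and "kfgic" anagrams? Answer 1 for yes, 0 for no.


Strings: "pmaci", "kfgic"
Sorted first:  acimp
Sorted second: cfgik
Differ at position 0: 'a' vs 'c' => not anagrams

0


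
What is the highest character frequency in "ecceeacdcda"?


Input: ecceeacdcda
Character counts:
  'a': 2
  'c': 4
  'd': 2
  'e': 3
Maximum frequency: 4

4


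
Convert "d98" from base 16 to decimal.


Input: "d98" in base 16
Positional expansion:
  Digit 'd' (value 13) x 16^2 = 3328
  Digit '9' (value 9) x 16^1 = 144
  Digit '8' (value 8) x 16^0 = 8
Sum = 3480

3480


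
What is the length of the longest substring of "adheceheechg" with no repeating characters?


Input: "adheceheechg"
Sliding window (track last position of each char):
  Position 0 ('a'): window [0,0] length 1 -- new best
  Position 1 ('d'): window [0,1] length 2 -- new best
  Position 2 ('h'): window [0,2] length 3 -- new best
  Position 3 ('e'): window [0,3] length 4 -- new best
  Position 4 ('c'): window [0,4] length 5 -- new best
  Position 5 ('e'): repeat (last at 3), move window start to 4
  Position 5 ('e'): window [4,5] length 2
  Position 6 ('h'): window [4,6] length 3
  Position 7 ('e'): repeat (last at 5), move window start to 6
  Position 7 ('e'): window [6,7] length 2
  Position 8 ('e'): repeat (last at 7), move window start to 8
  Position 8 ('e'): window [8,8] length 1
  Position 9 ('c'): window [8,9] length 2
  Position 10 ('h'): window [8,10] length 3
  Position 11 ('g'): window [8,11] length 4
Longest substring with no repeats: "adhec" with length 5

5


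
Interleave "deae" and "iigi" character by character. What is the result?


Interleaving "deae" and "iigi":
  Position 0: 'd' from first, 'i' from second => "di"
  Position 1: 'e' from first, 'i' from second => "ei"
  Position 2: 'a' from first, 'g' from second => "ag"
  Position 3: 'e' from first, 'i' from second => "ei"
Result: dieiagei

dieiagei


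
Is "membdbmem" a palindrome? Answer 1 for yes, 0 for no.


Input: membdbmem
Reversed: membdbmem
  Compare pos 0 ('m') with pos 8 ('m'): match
  Compare pos 1 ('e') with pos 7 ('e'): match
  Compare pos 2 ('m') with pos 6 ('m'): match
  Compare pos 3 ('b') with pos 5 ('b'): match
Result: palindrome

1
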